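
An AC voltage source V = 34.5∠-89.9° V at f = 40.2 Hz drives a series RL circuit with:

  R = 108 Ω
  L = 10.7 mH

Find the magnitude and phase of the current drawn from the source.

Step 1 — Angular frequency: ω = 2π·f = 2π·40.2 = 252.6 rad/s.
Step 2 — Component impedances:
  R: Z = R = 108 Ω
  L: Z = jωL = j·252.6·0.0107 = 0 + j2.703 Ω
Step 3 — Series combination: Z_total = R + L = 108 + j2.703 Ω = 108∠1.4° Ω.
Step 4 — Source phasor: V = 34.5∠-89.9° V = 0.06021 - j34.5 V.
Step 5 — Ohm's law: I = V / Z_total = (0.06021 - j34.5) / (108 + j2.703) = -0.007432 - j0.3193 A.
Step 6 — Convert to polar: |I| = 0.3193 A, ∠I = -91.3°.

I = 0.3193∠-91.3° A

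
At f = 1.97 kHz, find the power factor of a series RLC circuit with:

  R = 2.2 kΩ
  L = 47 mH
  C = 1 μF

Step 1 — Angular frequency: ω = 2π·f = 2π·1970 = 1.238e+04 rad/s.
Step 2 — Component impedances:
  R: Z = R = 2200 Ω
  L: Z = jωL = j·1.238e+04·0.047 = 0 + j581.8 Ω
  C: Z = 1/(jωC) = -j/(ω·C) = 0 - j80.79 Ω
Step 3 — Series combination: Z_total = R + L + C = 2200 + j501 Ω = 2256∠12.8° Ω.
Step 4 — Power factor: PF = cos(φ) = Re(Z)/|Z| = 2200/2256.3 = 0.975.
Step 5 — Type: Im(Z) = 501 ⇒ lagging (phase φ = 12.8°).

PF = 0.975 (lagging, φ = 12.8°)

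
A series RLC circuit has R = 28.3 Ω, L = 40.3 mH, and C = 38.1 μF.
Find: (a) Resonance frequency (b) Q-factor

Step 1 — Resonance condition Im(Z)=0 gives ω₀ = 1/√(LC).
Step 2 — ω₀ = 1/√(0.0403·3.81e-05) = 807 rad/s.
Step 3 — f₀ = ω₀/(2π) = 128.4 Hz.
Step 4 — Series Q: Q = ω₀L/R = 807·0.0403/28.3 = 1.149.

(a) f₀ = 128.4 Hz  (b) Q = 1.149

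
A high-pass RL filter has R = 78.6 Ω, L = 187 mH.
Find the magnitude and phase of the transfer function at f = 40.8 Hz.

Step 1 — Angular frequency: ω = 2π·40.8 = 256.4 rad/s.
Step 2 — Transfer function: H(jω) = jωL/(R + jωL).
Step 3 — Numerator jωL = j·47.94; denominator R + jωL = 78.6 + j47.94.
Step 4 — H = 0.2711 + j0.4445.
Step 5 — Magnitude: |H| = 0.5207 (-5.7 dB); phase: φ = 58.6°.

|H| = 0.5207 (-5.7 dB), φ = 58.6°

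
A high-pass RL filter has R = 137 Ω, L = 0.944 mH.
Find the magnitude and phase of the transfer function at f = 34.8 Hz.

Step 1 — Angular frequency: ω = 2π·34.8 = 218.7 rad/s.
Step 2 — Transfer function: H(jω) = jωL/(R + jωL).
Step 3 — Numerator jωL = j·0.2064; denominator R + jωL = 137 + j0.2064.
Step 4 — H = 2.27e-06 + j0.001507.
Step 5 — Magnitude: |H| = 0.001507 (-56.4 dB); phase: φ = 89.9°.

|H| = 0.001507 (-56.4 dB), φ = 89.9°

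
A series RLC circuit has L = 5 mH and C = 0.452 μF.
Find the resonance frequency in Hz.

Step 1 — Resonance condition Im(Z)=0 gives ω₀ = 1/√(LC).
Step 2 — ω₀ = 1/√(0.005·4.52e-07) = 2.104e+04 rad/s.
Step 3 — f₀ = ω₀/(2π) = 3348 Hz.

f₀ = 3348 Hz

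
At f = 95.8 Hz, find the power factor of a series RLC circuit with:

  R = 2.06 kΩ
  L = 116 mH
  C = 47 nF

Step 1 — Angular frequency: ω = 2π·f = 2π·95.8 = 601.9 rad/s.
Step 2 — Component impedances:
  R: Z = R = 2060 Ω
  L: Z = jωL = j·601.9·0.116 = 0 + j69.82 Ω
  C: Z = 1/(jωC) = -j/(ω·C) = 0 - j3.535e+04 Ω
Step 3 — Series combination: Z_total = R + L + C = 2060 - j3.528e+04 Ω = 3.534e+04∠-86.7° Ω.
Step 4 — Power factor: PF = cos(φ) = Re(Z)/|Z| = 2060/3.534e+04 = 0.05829.
Step 5 — Type: Im(Z) = -3.528e+04 ⇒ leading (phase φ = -86.7°).

PF = 0.05829 (leading, φ = -86.7°)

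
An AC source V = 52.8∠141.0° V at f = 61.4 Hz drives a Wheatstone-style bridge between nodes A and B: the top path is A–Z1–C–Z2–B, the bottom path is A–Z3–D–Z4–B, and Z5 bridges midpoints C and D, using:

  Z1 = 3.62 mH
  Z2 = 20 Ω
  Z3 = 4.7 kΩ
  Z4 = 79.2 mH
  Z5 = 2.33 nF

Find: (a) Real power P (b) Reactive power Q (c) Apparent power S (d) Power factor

Step 1 — Angular frequency: ω = 2π·f = 2π·61.4 = 385.8 rad/s.
Step 2 — Component impedances:
  Z1: Z = jωL = j·385.8·0.00362 = 0 + j1.397 Ω
  Z2: Z = R = 20 Ω
  Z3: Z = R = 4700 Ω
  Z4: Z = jωL = j·385.8·0.0792 = 0 + j30.55 Ω
  Z5: Z = 1/(jωC) = -j/(ω·C) = 0 - j1.112e+06 Ω
Step 3 — Bridge requires nodal analysis (the Z5 bridge couples midpoints C and D, so the two paths cannot be reduced to a simple series/parallel combination). Setting node B to ground and injecting 1 A at node A, the 3-node admittance system at A, C, D solves to V_A = Z_AB = 19.92 + j1.385 Ω = 19.96∠4.0° Ω.
Step 4 — Source phasor: V = 52.8∠141.0° V = -41.03 + j33.23 V.
Step 5 — Current: I = V / Z = -1.935 + j1.803 A = 2.645∠137.0° A.
Step 6 — Complex power: S = V·I* = 139.3 + j9.688 VA.
Step 7 — Real power: P = Re(S) = 139.3 W.
Step 8 — Reactive power: Q = Im(S) = 9.688 VAR.
Step 9 — Apparent power: |S| = 139.6 VA.
Step 10 — Power factor: PF = P/|S| = 0.9976 (lagging).

(a) P = 139.3 W  (b) Q = 9.688 VAR  (c) S = 139.6 VA  (d) PF = 0.9976 (lagging)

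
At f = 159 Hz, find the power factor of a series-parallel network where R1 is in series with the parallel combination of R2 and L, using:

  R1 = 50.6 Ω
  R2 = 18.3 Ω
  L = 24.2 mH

Step 1 — Angular frequency: ω = 2π·f = 2π·159 = 999 rad/s.
Step 2 — Component impedances:
  R1: Z = R = 50.6 Ω
  R2: Z = R = 18.3 Ω
  L: Z = jωL = j·999·0.0242 = 0 + j24.18 Ω
Step 3 — Parallel branch: R2 || L = 1/(1/R2 + 1/L) = 11.63 + j8.806 Ω.
Step 4 — Series with R1: Z_total = R1 + (R2 || L) = 62.23 + j8.806 Ω = 62.85∠8.1° Ω.
Step 5 — Power factor: PF = cos(φ) = Re(Z)/|Z| = 62.23/62.85 = 0.9901.
Step 6 — Type: Im(Z) = 8.806 ⇒ lagging (phase φ = 8.1°).

PF = 0.9901 (lagging, φ = 8.1°)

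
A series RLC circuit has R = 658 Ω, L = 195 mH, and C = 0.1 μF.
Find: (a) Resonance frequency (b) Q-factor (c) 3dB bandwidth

Step 1 — Resonance: ω₀ = 1/√(LC) = 1/√(0.195·1e-07) = 7161 rad/s.
Step 2 — f₀ = ω₀/(2π) = 1140 Hz.
Step 3 — Series Q: Q = ω₀L/R = 7161·0.195/658 = 2.122.
Step 4 — Bandwidth: Δω = ω₀/Q = 3374 rad/s; BW = Δω/(2π) = 537 Hz.

(a) f₀ = 1140 Hz  (b) Q = 2.122  (c) BW = 537 Hz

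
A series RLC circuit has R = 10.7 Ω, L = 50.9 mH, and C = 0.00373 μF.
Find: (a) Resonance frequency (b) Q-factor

Step 1 — Resonance condition Im(Z)=0 gives ω₀ = 1/√(LC).
Step 2 — ω₀ = 1/√(0.0509·3.73e-09) = 7.257e+04 rad/s.
Step 3 — f₀ = ω₀/(2π) = 1.155e+04 Hz.
Step 4 — Series Q: Q = ω₀L/R = 7.257e+04·0.0509/10.7 = 345.2.

(a) f₀ = 1.155e+04 Hz  (b) Q = 345.2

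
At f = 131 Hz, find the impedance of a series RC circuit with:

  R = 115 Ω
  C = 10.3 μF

Step 1 — Angular frequency: ω = 2π·f = 2π·131 = 823.1 rad/s.
Step 2 — Component impedances:
  R: Z = R = 115 Ω
  C: Z = 1/(jωC) = -j/(ω·C) = 0 - j118 Ω
Step 3 — Series combination: Z_total = R + C = 115 - j118 Ω = 164.7∠-45.7° Ω.

Z = 115 - j118 Ω = 164.7∠-45.7° Ω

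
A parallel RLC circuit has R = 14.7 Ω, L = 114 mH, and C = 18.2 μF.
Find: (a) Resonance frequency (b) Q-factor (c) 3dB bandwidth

Step 1 — Resonance: ω₀ = 1/√(LC) = 1/√(0.114·1.82e-05) = 694.2 rad/s.
Step 2 — f₀ = ω₀/(2π) = 110.5 Hz.
Step 3 — Parallel Q: Q = R/(ω₀L) = 14.7/(694.2·0.114) = 0.1857.
Step 4 — Bandwidth: Δω = ω₀/Q = 3738 rad/s; BW = Δω/(2π) = 594.9 Hz.

(a) f₀ = 110.5 Hz  (b) Q = 0.1857  (c) BW = 594.9 Hz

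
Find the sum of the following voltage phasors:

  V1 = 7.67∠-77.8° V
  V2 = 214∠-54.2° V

Step 1 — Convert each phasor to rectangular form:
  V1 = 7.67·(cos(-77.8°) + j·sin(-77.8°)) = 1.621 - j7.497 V
  V2 = 214·(cos(-54.2°) + j·sin(-54.2°)) = 125.2 - j173.6 V
Step 2 — Sum components: V_total = 126.8 - j181.1 V.
Step 3 — Convert to polar: |V_total| = 221 V, ∠V_total = -55.0°.

V_total = 221∠-55.0° V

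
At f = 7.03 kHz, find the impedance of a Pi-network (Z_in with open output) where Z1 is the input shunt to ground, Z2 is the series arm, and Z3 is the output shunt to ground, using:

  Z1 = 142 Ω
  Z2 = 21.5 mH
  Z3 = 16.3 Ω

Step 1 — Angular frequency: ω = 2π·f = 2π·7030 = 4.417e+04 rad/s.
Step 2 — Component impedances:
  Z1: Z = R = 142 Ω
  Z2: Z = jωL = j·4.417e+04·0.0215 = 0 + j949.7 Ω
  Z3: Z = R = 16.3 Ω
Step 3 — With open output, the series arm Z2 and the output shunt Z3 appear in series to ground: Z2 + Z3 = 16.3 + j949.7 Ω.
Step 4 — Parallel with input shunt Z1: Z_in = Z1 || (Z2 + Z3) = 138.6 + j20.66 Ω = 140.1∠8.5° Ω.

Z = 138.6 + j20.66 Ω = 140.1∠8.5° Ω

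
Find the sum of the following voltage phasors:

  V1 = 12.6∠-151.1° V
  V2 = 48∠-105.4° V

Step 1 — Convert each phasor to rectangular form:
  V1 = 12.6·(cos(-151.1°) + j·sin(-151.1°)) = -11.03 - j6.089 V
  V2 = 48·(cos(-105.4°) + j·sin(-105.4°)) = -12.75 - j46.28 V
Step 2 — Sum components: V_total = -23.78 - j52.37 V.
Step 3 — Convert to polar: |V_total| = 57.51 V, ∠V_total = -114.4°.

V_total = 57.51∠-114.4° V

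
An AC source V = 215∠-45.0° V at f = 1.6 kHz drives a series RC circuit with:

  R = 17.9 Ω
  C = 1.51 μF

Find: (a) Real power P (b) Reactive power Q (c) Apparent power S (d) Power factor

Step 1 — Angular frequency: ω = 2π·f = 2π·1600 = 1.005e+04 rad/s.
Step 2 — Component impedances:
  R: Z = R = 17.9 Ω
  C: Z = 1/(jωC) = -j/(ω·C) = 0 - j65.88 Ω
Step 3 — Series combination: Z_total = R + C = 17.9 - j65.88 Ω = 68.26∠-74.8° Ω.
Step 4 — Source phasor: V = 215∠-45.0° V = 152 - j152 V.
Step 5 — Current: I = V / Z = 2.733 + j1.565 A = 3.15∠29.8° A.
Step 6 — Complex power: S = V·I* = 177.6 - j653.5 VA.
Step 7 — Real power: P = Re(S) = 177.6 W.
Step 8 — Reactive power: Q = Im(S) = -653.5 VAR.
Step 9 — Apparent power: |S| = 677.2 VA.
Step 10 — Power factor: PF = P/|S| = 0.2622 (leading).

(a) P = 177.6 W  (b) Q = -653.5 VAR  (c) S = 677.2 VA  (d) PF = 0.2622 (leading)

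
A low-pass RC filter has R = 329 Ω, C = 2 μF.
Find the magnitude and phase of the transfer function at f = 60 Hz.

Step 1 — Angular frequency: ω = 2π·60 = 377 rad/s.
Step 2 — Transfer function: H(jω) = 1/(1 + jωRC).
Step 3 — Denominator: 1 + jωRC = 1 + j·377·329·2e-06 = 1 + j0.2481.
Step 4 — H = 0.942 - j0.2337.
Step 5 — Magnitude: |H| = 0.9706 (-0.3 dB); phase: φ = -13.9°.

|H| = 0.9706 (-0.3 dB), φ = -13.9°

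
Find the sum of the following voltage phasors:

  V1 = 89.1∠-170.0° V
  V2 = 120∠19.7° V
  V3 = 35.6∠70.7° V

Step 1 — Convert each phasor to rectangular form:
  V1 = 89.1·(cos(-170.0°) + j·sin(-170.0°)) = -87.75 - j15.47 V
  V2 = 120·(cos(19.7°) + j·sin(19.7°)) = 113 + j40.45 V
  V3 = 35.6·(cos(70.7°) + j·sin(70.7°)) = 11.77 + j33.6 V
Step 2 — Sum components: V_total = 37 + j58.58 V.
Step 3 — Convert to polar: |V_total| = 69.28 V, ∠V_total = 57.7°.

V_total = 69.28∠57.7° V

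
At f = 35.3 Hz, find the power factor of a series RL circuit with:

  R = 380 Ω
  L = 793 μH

Step 1 — Angular frequency: ω = 2π·f = 2π·35.3 = 221.8 rad/s.
Step 2 — Component impedances:
  R: Z = R = 380 Ω
  L: Z = jωL = j·221.8·0.000793 = 0 + j0.1759 Ω
Step 3 — Series combination: Z_total = R + L = 380 + j0.1759 Ω = 380∠0.0° Ω.
Step 4 — Power factor: PF = cos(φ) = Re(Z)/|Z| = 380/380 = 1.
Step 5 — Type: Im(Z) = 0.1759 ⇒ lagging (phase φ = 0.0°).

PF = 1 (lagging, φ = 0.0°)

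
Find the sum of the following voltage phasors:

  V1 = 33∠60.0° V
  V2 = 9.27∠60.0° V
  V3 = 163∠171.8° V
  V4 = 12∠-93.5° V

Step 1 — Convert each phasor to rectangular form:
  V1 = 33·(cos(60.0°) + j·sin(60.0°)) = 16.5 + j28.58 V
  V2 = 9.27·(cos(60.0°) + j·sin(60.0°)) = 4.635 + j8.028 V
  V3 = 163·(cos(171.8°) + j·sin(171.8°)) = -161.3 + j23.25 V
  V4 = 12·(cos(-93.5°) + j·sin(-93.5°)) = -0.7326 - j11.98 V
Step 2 — Sum components: V_total = -140.9 + j47.88 V.
Step 3 — Convert to polar: |V_total| = 148.8 V, ∠V_total = 161.2°.

V_total = 148.8∠161.2° V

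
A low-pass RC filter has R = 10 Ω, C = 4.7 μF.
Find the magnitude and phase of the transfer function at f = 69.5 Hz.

Step 1 — Angular frequency: ω = 2π·69.5 = 436.7 rad/s.
Step 2 — Transfer function: H(jω) = 1/(1 + jωRC).
Step 3 — Denominator: 1 + jωRC = 1 + j·436.7·10·4.7e-06 = 1 + j0.02052.
Step 4 — H = 0.9996 - j0.02052.
Step 5 — Magnitude: |H| = 0.9998 (-0.0 dB); phase: φ = -1.2°.

|H| = 0.9998 (-0.0 dB), φ = -1.2°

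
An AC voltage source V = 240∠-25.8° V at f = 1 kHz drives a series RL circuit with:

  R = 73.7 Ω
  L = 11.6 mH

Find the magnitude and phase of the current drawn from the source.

Step 1 — Angular frequency: ω = 2π·f = 2π·1000 = 6283 rad/s.
Step 2 — Component impedances:
  R: Z = R = 73.7 Ω
  L: Z = jωL = j·6283·0.0116 = 0 + j72.88 Ω
Step 3 — Series combination: Z_total = R + L = 73.7 + j72.88 Ω = 103.7∠44.7° Ω.
Step 4 — Source phasor: V = 240∠-25.8° V = 216.1 - j104.5 V.
Step 5 — Ohm's law: I = V / Z_total = (216.1 - j104.5) / (73.7 + j72.88) = 0.7736 - j2.182 A.
Step 6 — Convert to polar: |I| = 2.315 A, ∠I = -70.5°.

I = 2.315∠-70.5° A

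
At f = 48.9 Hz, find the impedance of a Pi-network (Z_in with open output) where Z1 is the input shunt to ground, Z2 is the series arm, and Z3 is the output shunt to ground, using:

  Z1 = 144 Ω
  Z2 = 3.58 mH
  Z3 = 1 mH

Step 1 — Angular frequency: ω = 2π·f = 2π·48.9 = 307.2 rad/s.
Step 2 — Component impedances:
  Z1: Z = R = 144 Ω
  Z2: Z = jωL = j·307.2·0.00358 = 0 + j1.1 Ω
  Z3: Z = jωL = j·307.2·0.001 = 0 + j0.3072 Ω
Step 3 — With open output, the series arm Z2 and the output shunt Z3 appear in series to ground: Z2 + Z3 = 0 + j1.407 Ω.
Step 4 — Parallel with input shunt Z1: Z_in = Z1 || (Z2 + Z3) = 0.01375 + j1.407 Ω = 1.407∠89.4° Ω.

Z = 0.01375 + j1.407 Ω = 1.407∠89.4° Ω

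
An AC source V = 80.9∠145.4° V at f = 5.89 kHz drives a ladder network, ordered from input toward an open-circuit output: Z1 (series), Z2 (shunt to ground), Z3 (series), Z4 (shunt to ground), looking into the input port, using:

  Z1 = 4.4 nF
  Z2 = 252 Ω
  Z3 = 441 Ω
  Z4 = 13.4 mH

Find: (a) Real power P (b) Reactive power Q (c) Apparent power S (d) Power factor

Step 1 — Angular frequency: ω = 2π·f = 2π·5890 = 3.701e+04 rad/s.
Step 2 — Component impedances:
  Z1: Z = 1/(jωC) = -j/(ω·C) = 0 - j6141 Ω
  Z2: Z = R = 252 Ω
  Z3: Z = R = 441 Ω
  Z4: Z = jωL = j·3.701e+04·0.0134 = 0 + j495.9 Ω
Step 3 — Ladder network (open output): work backward from the far end, alternating series and parallel combinations. Z_in = 191.4 - j6098 Ω = 6101∠-88.2° Ω.
Step 4 — Source phasor: V = 80.9∠145.4° V = -66.59 + j45.94 V.
Step 5 — Current: I = V / Z = -0.007869 - j0.01067 A = 0.01326∠-126.4° A.
Step 6 — Complex power: S = V·I* = 0.03366 - j1.072 VA.
Step 7 — Real power: P = Re(S) = 0.03366 W.
Step 8 — Reactive power: Q = Im(S) = -1.072 VAR.
Step 9 — Apparent power: |S| = 1.073 VA.
Step 10 — Power factor: PF = P/|S| = 0.03137 (leading).

(a) P = 0.03366 W  (b) Q = -1.072 VAR  (c) S = 1.073 VA  (d) PF = 0.03137 (leading)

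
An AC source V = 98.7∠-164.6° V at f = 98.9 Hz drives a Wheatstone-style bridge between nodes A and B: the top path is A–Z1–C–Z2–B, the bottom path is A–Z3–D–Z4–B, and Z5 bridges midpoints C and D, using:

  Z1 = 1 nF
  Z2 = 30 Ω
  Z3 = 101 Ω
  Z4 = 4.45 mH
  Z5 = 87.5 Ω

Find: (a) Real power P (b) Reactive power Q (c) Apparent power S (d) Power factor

Step 1 — Angular frequency: ω = 2π·f = 2π·98.9 = 621.4 rad/s.
Step 2 — Component impedances:
  Z1: Z = 1/(jωC) = -j/(ω·C) = 0 - j1.609e+06 Ω
  Z2: Z = R = 30 Ω
  Z3: Z = R = 101 Ω
  Z4: Z = jωL = j·621.4·0.00445 = 0 + j2.765 Ω
  Z5: Z = R = 87.5 Ω
Step 3 — Bridge requires nodal analysis (the Z5 bridge couples midpoints C and D, so the two paths cannot be reduced to a simple series/parallel combination). Setting node B to ground and injecting 1 A at node A, the 3-node admittance system at A, C, D solves to V_A = Z_AB = 101.1 + j2.757 Ω = 101.1∠1.6° Ω.
Step 4 — Source phasor: V = 98.7∠-164.6° V = -95.16 - j26.21 V.
Step 5 — Current: I = V / Z = -0.9479 - j0.2335 A = 0.9762∠-166.2° A.
Step 6 — Complex power: S = V·I* = 96.32 + j2.628 VA.
Step 7 — Real power: P = Re(S) = 96.32 W.
Step 8 — Reactive power: Q = Im(S) = 2.628 VAR.
Step 9 — Apparent power: |S| = 96.35 VA.
Step 10 — Power factor: PF = P/|S| = 0.9996 (lagging).

(a) P = 96.32 W  (b) Q = 2.628 VAR  (c) S = 96.35 VA  (d) PF = 0.9996 (lagging)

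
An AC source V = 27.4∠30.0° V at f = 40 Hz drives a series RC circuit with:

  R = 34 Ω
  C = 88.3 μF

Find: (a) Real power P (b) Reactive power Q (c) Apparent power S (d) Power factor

Step 1 — Angular frequency: ω = 2π·f = 2π·40 = 251.3 rad/s.
Step 2 — Component impedances:
  R: Z = R = 34 Ω
  C: Z = 1/(jωC) = -j/(ω·C) = 0 - j45.06 Ω
Step 3 — Series combination: Z_total = R + C = 34 - j45.06 Ω = 56.45∠-53.0° Ω.
Step 4 — Source phasor: V = 27.4∠30.0° V = 23.73 + j13.7 V.
Step 5 — Current: I = V / Z = 0.05946 + j0.4817 A = 0.4854∠83.0° A.
Step 6 — Complex power: S = V·I* = 8.011 - j10.62 VA.
Step 7 — Real power: P = Re(S) = 8.011 W.
Step 8 — Reactive power: Q = Im(S) = -10.62 VAR.
Step 9 — Apparent power: |S| = 13.3 VA.
Step 10 — Power factor: PF = P/|S| = 0.6023 (leading).

(a) P = 8.011 W  (b) Q = -10.62 VAR  (c) S = 13.3 VA  (d) PF = 0.6023 (leading)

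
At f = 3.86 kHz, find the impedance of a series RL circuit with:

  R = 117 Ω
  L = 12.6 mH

Step 1 — Angular frequency: ω = 2π·f = 2π·3860 = 2.425e+04 rad/s.
Step 2 — Component impedances:
  R: Z = R = 117 Ω
  L: Z = jωL = j·2.425e+04·0.0126 = 0 + j305.6 Ω
Step 3 — Series combination: Z_total = R + L = 117 + j305.6 Ω = 327.2∠69.0° Ω.

Z = 117 + j305.6 Ω = 327.2∠69.0° Ω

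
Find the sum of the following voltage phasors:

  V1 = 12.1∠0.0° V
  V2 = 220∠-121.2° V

Step 1 — Convert each phasor to rectangular form:
  V1 = 12.1·(cos(0.0°) + j·sin(0.0°)) = 12.1 V
  V2 = 220·(cos(-121.2°) + j·sin(-121.2°)) = -114 - j188.2 V
Step 2 — Sum components: V_total = -101.9 - j188.2 V.
Step 3 — Convert to polar: |V_total| = 214 V, ∠V_total = -118.4°.

V_total = 214∠-118.4° V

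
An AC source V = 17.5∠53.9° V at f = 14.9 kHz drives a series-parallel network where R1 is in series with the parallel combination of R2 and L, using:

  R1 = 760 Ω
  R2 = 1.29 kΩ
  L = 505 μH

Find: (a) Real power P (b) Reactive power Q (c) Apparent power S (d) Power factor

Step 1 — Angular frequency: ω = 2π·f = 2π·1.49e+04 = 9.362e+04 rad/s.
Step 2 — Component impedances:
  R1: Z = R = 760 Ω
  R2: Z = R = 1290 Ω
  L: Z = jωL = j·9.362e+04·0.000505 = 0 + j47.28 Ω
Step 3 — Parallel branch: R2 || L = 1/(1/R2 + 1/L) = 1.73 + j47.21 Ω.
Step 4 — Series with R1: Z_total = R1 + (R2 || L) = 761.7 + j47.21 Ω = 763.2∠3.5° Ω.
Step 5 — Source phasor: V = 17.5∠53.9° V = 10.31 + j14.14 V.
Step 6 — Current: I = V / Z = 0.01463 + j0.01766 A = 0.02293∠50.4° A.
Step 7 — Complex power: S = V·I* = 0.4005 + j0.02482 VA.
Step 8 — Real power: P = Re(S) = 0.4005 W.
Step 9 — Reactive power: Q = Im(S) = 0.02482 VAR.
Step 10 — Apparent power: |S| = 0.4013 VA.
Step 11 — Power factor: PF = P/|S| = 0.9981 (lagging).

(a) P = 0.4005 W  (b) Q = 0.02482 VAR  (c) S = 0.4013 VA  (d) PF = 0.9981 (lagging)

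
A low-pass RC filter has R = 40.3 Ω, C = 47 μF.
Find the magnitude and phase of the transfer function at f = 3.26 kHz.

Step 1 — Angular frequency: ω = 2π·3260 = 2.048e+04 rad/s.
Step 2 — Transfer function: H(jω) = 1/(1 + jωRC).
Step 3 — Denominator: 1 + jωRC = 1 + j·2.048e+04·40.3·4.7e-05 = 1 + j38.8.
Step 4 — H = 0.0006639 - j0.02576.
Step 5 — Magnitude: |H| = 0.02577 (-31.8 dB); phase: φ = -88.5°.

|H| = 0.02577 (-31.8 dB), φ = -88.5°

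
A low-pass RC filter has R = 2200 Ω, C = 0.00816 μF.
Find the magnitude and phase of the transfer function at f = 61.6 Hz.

Step 1 — Angular frequency: ω = 2π·61.6 = 387 rad/s.
Step 2 — Transfer function: H(jω) = 1/(1 + jωRC).
Step 3 — Denominator: 1 + jωRC = 1 + j·387·2200·8.16e-09 = 1 + j0.006948.
Step 4 — H = 1 - j0.006948.
Step 5 — Magnitude: |H| = 1 (-0.0 dB); phase: φ = -0.4°.

|H| = 1 (-0.0 dB), φ = -0.4°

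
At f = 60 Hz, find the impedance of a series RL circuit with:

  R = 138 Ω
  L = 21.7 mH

Step 1 — Angular frequency: ω = 2π·f = 2π·60 = 377 rad/s.
Step 2 — Component impedances:
  R: Z = R = 138 Ω
  L: Z = jωL = j·377·0.0217 = 0 + j8.181 Ω
Step 3 — Series combination: Z_total = R + L = 138 + j8.181 Ω = 138.2∠3.4° Ω.

Z = 138 + j8.181 Ω = 138.2∠3.4° Ω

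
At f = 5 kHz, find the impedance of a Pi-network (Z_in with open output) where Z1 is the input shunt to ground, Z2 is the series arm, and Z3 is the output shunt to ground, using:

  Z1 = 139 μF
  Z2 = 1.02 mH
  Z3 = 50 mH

Step 1 — Angular frequency: ω = 2π·f = 2π·5000 = 3.142e+04 rad/s.
Step 2 — Component impedances:
  Z1: Z = 1/(jωC) = -j/(ω·C) = 0 - j0.229 Ω
  Z2: Z = jωL = j·3.142e+04·0.00102 = 0 + j32.04 Ω
  Z3: Z = jωL = j·3.142e+04·0.05 = 0 + j1571 Ω
Step 3 — With open output, the series arm Z2 and the output shunt Z3 appear in series to ground: Z2 + Z3 = 0 + j1603 Ω.
Step 4 — Parallel with input shunt Z1: Z_in = Z1 || (Z2 + Z3) = 0 - j0.229 Ω = 0.229∠-90.0° Ω.

Z = 0 - j0.229 Ω = 0.229∠-90.0° Ω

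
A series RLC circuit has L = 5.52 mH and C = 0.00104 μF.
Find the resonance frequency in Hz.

Step 1 — Resonance condition Im(Z)=0 gives ω₀ = 1/√(LC).
Step 2 — ω₀ = 1/√(0.00552·1.04e-09) = 4.174e+05 rad/s.
Step 3 — f₀ = ω₀/(2π) = 6.643e+04 Hz.

f₀ = 6.643e+04 Hz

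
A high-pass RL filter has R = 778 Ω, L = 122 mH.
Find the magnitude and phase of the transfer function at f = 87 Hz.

Step 1 — Angular frequency: ω = 2π·87 = 546.6 rad/s.
Step 2 — Transfer function: H(jω) = jωL/(R + jωL).
Step 3 — Numerator jωL = j·66.69; denominator R + jωL = 778 + j66.69.
Step 4 — H = 0.007294 + j0.08509.
Step 5 — Magnitude: |H| = 0.08541 (-21.4 dB); phase: φ = 85.1°.

|H| = 0.08541 (-21.4 dB), φ = 85.1°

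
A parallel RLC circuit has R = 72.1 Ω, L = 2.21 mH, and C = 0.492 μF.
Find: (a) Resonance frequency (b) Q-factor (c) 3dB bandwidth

Step 1 — Resonance: ω₀ = 1/√(LC) = 1/√(0.00221·4.92e-07) = 3.033e+04 rad/s.
Step 2 — f₀ = ω₀/(2π) = 4827 Hz.
Step 3 — Parallel Q: Q = R/(ω₀L) = 72.1/(3.033e+04·0.00221) = 1.076.
Step 4 — Bandwidth: Δω = ω₀/Q = 2.819e+04 rad/s; BW = Δω/(2π) = 4487 Hz.

(a) f₀ = 4827 Hz  (b) Q = 1.076  (c) BW = 4487 Hz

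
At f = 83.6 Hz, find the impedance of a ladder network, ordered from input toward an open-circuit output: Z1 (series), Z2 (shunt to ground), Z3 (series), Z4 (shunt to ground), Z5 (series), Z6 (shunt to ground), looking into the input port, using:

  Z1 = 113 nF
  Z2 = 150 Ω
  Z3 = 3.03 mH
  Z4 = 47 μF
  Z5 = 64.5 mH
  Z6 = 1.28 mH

Step 1 — Angular frequency: ω = 2π·f = 2π·83.6 = 525.3 rad/s.
Step 2 — Component impedances:
  Z1: Z = 1/(jωC) = -j/(ω·C) = 0 - j1.685e+04 Ω
  Z2: Z = R = 150 Ω
  Z3: Z = jωL = j·525.3·0.00303 = 0 + j1.592 Ω
  Z4: Z = 1/(jωC) = -j/(ω·C) = 0 - j40.51 Ω
  Z5: Z = jωL = j·525.3·0.0645 = 0 + j33.88 Ω
  Z6: Z = jωL = j·525.3·0.00128 = 0 + j0.6724 Ω
Step 3 — Ladder network (open output): work backward from the far end, alternating series and parallel combinations. Z_in = 107 - j1.678e+04 Ω = 1.678e+04∠-89.6° Ω.

Z = 107 - j1.678e+04 Ω = 1.678e+04∠-89.6° Ω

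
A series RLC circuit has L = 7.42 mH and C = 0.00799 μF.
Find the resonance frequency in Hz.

Step 1 — Resonance condition Im(Z)=0 gives ω₀ = 1/√(LC).
Step 2 — ω₀ = 1/√(0.00742·7.99e-09) = 1.299e+05 rad/s.
Step 3 — f₀ = ω₀/(2π) = 2.067e+04 Hz.

f₀ = 2.067e+04 Hz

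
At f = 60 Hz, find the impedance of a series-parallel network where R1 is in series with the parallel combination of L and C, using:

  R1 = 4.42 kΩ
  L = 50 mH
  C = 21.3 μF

Step 1 — Angular frequency: ω = 2π·f = 2π·60 = 377 rad/s.
Step 2 — Component impedances:
  R1: Z = R = 4420 Ω
  L: Z = jωL = j·377·0.05 = 0 + j18.85 Ω
  C: Z = 1/(jωC) = -j/(ω·C) = 0 - j124.5 Ω
Step 3 — Parallel branch: L || C = 1/(1/L + 1/C) = 0 + j22.21 Ω.
Step 4 — Series with R1: Z_total = R1 + (L || C) = 4420 + j22.21 Ω = 4420∠0.3° Ω.

Z = 4420 + j22.21 Ω = 4420∠0.3° Ω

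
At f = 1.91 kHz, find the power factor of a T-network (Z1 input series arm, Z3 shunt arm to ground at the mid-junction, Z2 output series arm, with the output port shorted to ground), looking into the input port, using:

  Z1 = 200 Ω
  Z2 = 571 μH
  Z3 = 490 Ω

Step 1 — Angular frequency: ω = 2π·f = 2π·1910 = 1.2e+04 rad/s.
Step 2 — Component impedances:
  Z1: Z = R = 200 Ω
  Z2: Z = jωL = j·1.2e+04·0.000571 = 0 + j6.853 Ω
  Z3: Z = R = 490 Ω
Step 3 — With the output port shorted to ground, the output series arm Z2 runs from the junction to ground; the shunt arm Z3 also runs from the junction to ground. They appear in parallel: Z3 || Z2 = 0.09581 + j6.851 Ω.
Step 4 — Series with input arm Z1: Z_in = Z1 + (Z3 || Z2) = 200.1 + j6.851 Ω = 200.2∠2.0° Ω.
Step 5 — Power factor: PF = cos(φ) = Re(Z)/|Z| = 200.096/200.213 = 0.9994.
Step 6 — Type: Im(Z) = 6.851 ⇒ lagging (phase φ = 2.0°).

PF = 0.9994 (lagging, φ = 2.0°)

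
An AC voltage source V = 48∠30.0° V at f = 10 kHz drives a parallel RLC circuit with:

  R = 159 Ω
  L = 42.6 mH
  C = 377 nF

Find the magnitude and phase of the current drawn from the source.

Step 1 — Angular frequency: ω = 2π·f = 2π·1e+04 = 6.283e+04 rad/s.
Step 2 — Component impedances:
  R: Z = R = 159 Ω
  L: Z = jωL = j·6.283e+04·0.0426 = 0 + j2677 Ω
  C: Z = 1/(jωC) = -j/(ω·C) = 0 - j42.22 Ω
Step 3 — Parallel combination: 1/Z_total = 1/R + 1/L + 1/C; Z_total = 10.79 - j39.98 Ω = 41.41∠-74.9° Ω.
Step 4 — Source phasor: V = 48∠30.0° V = 41.57 + j24 V.
Step 5 — Ohm's law: I = V / Z_total = (41.57 + j24) / (10.79 - j39.98) = -0.2981 + j1.12 A.
Step 6 — Convert to polar: |I| = 1.159 A, ∠I = 104.9°.

I = 1.159∠104.9° A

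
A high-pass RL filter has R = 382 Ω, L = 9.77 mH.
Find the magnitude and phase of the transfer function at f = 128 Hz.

Step 1 — Angular frequency: ω = 2π·128 = 804.2 rad/s.
Step 2 — Transfer function: H(jω) = jωL/(R + jωL).
Step 3 — Numerator jωL = j·7.858; denominator R + jωL = 382 + j7.858.
Step 4 — H = 0.0004229 + j0.02056.
Step 5 — Magnitude: |H| = 0.02057 (-33.7 dB); phase: φ = 88.8°.

|H| = 0.02057 (-33.7 dB), φ = 88.8°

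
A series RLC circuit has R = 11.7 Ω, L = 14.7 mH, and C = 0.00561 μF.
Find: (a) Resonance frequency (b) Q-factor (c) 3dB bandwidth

Step 1 — Resonance condition Im(Z)=0 gives ω₀ = 1/√(LC).
Step 2 — ω₀ = 1/√(0.0147·5.61e-09) = 1.101e+05 rad/s.
Step 3 — f₀ = ω₀/(2π) = 1.753e+04 Hz.
Step 4 — Series Q: Q = ω₀L/R = 1.101e+05·0.0147/11.7 = 138.4.
Step 5 — 3dB bandwidth: Δω = ω₀/Q = 795.9 rad/s; BW = Δω/(2π) = 126.7 Hz.

(a) f₀ = 1.753e+04 Hz  (b) Q = 138.4  (c) BW = 126.7 Hz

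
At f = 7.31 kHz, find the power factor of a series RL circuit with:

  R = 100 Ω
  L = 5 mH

Step 1 — Angular frequency: ω = 2π·f = 2π·7310 = 4.593e+04 rad/s.
Step 2 — Component impedances:
  R: Z = R = 100 Ω
  L: Z = jωL = j·4.593e+04·0.005 = 0 + j229.7 Ω
Step 3 — Series combination: Z_total = R + L = 100 + j229.7 Ω = 250.5∠66.5° Ω.
Step 4 — Power factor: PF = cos(φ) = Re(Z)/|Z| = 100/250.5 = 0.3992.
Step 5 — Type: Im(Z) = 229.7 ⇒ lagging (phase φ = 66.5°).

PF = 0.3992 (lagging, φ = 66.5°)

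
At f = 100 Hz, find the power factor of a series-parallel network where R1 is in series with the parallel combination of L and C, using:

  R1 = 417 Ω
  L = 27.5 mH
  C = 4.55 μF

Step 1 — Angular frequency: ω = 2π·f = 2π·100 = 628.3 rad/s.
Step 2 — Component impedances:
  R1: Z = R = 417 Ω
  L: Z = jωL = j·628.3·0.0275 = 0 + j17.28 Ω
  C: Z = 1/(jωC) = -j/(ω·C) = 0 - j349.8 Ω
Step 3 — Parallel branch: L || C = 1/(1/L + 1/C) = 0 + j18.18 Ω.
Step 4 — Series with R1: Z_total = R1 + (L || C) = 417 + j18.18 Ω = 417.4∠2.5° Ω.
Step 5 — Power factor: PF = cos(φ) = Re(Z)/|Z| = 417/417.396 = 0.9991.
Step 6 — Type: Im(Z) = 18.18 ⇒ lagging (phase φ = 2.5°).

PF = 0.9991 (lagging, φ = 2.5°)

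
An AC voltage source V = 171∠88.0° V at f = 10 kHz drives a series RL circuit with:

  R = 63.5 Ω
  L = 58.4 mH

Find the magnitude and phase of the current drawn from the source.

Step 1 — Angular frequency: ω = 2π·f = 2π·1e+04 = 6.283e+04 rad/s.
Step 2 — Component impedances:
  R: Z = R = 63.5 Ω
  L: Z = jωL = j·6.283e+04·0.0584 = 0 + j3669 Ω
Step 3 — Series combination: Z_total = R + L = 63.5 + j3669 Ω = 3670∠89.0° Ω.
Step 4 — Source phasor: V = 171∠88.0° V = 5.968 + j170.9 V.
Step 5 — Ohm's law: I = V / Z_total = (5.968 + j170.9) / (63.5 + j3669) = 0.04659 - j0.0008202 A.
Step 6 — Convert to polar: |I| = 0.04659 A, ∠I = -1.0°.

I = 0.04659∠-1.0° A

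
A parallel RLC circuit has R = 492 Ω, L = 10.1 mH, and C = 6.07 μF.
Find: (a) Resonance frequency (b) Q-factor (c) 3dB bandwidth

Step 1 — Resonance: ω₀ = 1/√(LC) = 1/√(0.0101·6.07e-06) = 4039 rad/s.
Step 2 — f₀ = ω₀/(2π) = 642.8 Hz.
Step 3 — Parallel Q: Q = R/(ω₀L) = 492/(4039·0.0101) = 12.06.
Step 4 — Bandwidth: Δω = ω₀/Q = 334.8 rad/s; BW = Δω/(2π) = 53.29 Hz.

(a) f₀ = 642.8 Hz  (b) Q = 12.06  (c) BW = 53.29 Hz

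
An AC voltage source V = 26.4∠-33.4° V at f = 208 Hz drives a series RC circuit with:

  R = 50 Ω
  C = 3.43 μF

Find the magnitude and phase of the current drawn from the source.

Step 1 — Angular frequency: ω = 2π·f = 2π·208 = 1307 rad/s.
Step 2 — Component impedances:
  R: Z = R = 50 Ω
  C: Z = 1/(jωC) = -j/(ω·C) = 0 - j223.1 Ω
Step 3 — Series combination: Z_total = R + C = 50 - j223.1 Ω = 228.6∠-77.4° Ω.
Step 4 — Source phasor: V = 26.4∠-33.4° V = 22.04 - j14.53 V.
Step 5 — Ohm's law: I = V / Z_total = (22.04 - j14.53) / (50 - j223.1) = 0.08311 + j0.08017 A.
Step 6 — Convert to polar: |I| = 0.1155 A, ∠I = 44.0°.

I = 0.1155∠44.0° A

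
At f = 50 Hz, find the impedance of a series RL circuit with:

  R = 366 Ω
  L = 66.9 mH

Step 1 — Angular frequency: ω = 2π·f = 2π·50 = 314.2 rad/s.
Step 2 — Component impedances:
  R: Z = R = 366 Ω
  L: Z = jωL = j·314.2·0.0669 = 0 + j21.02 Ω
Step 3 — Series combination: Z_total = R + L = 366 + j21.02 Ω = 366.6∠3.3° Ω.

Z = 366 + j21.02 Ω = 366.6∠3.3° Ω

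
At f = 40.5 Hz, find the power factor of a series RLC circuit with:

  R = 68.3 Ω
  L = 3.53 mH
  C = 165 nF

Step 1 — Angular frequency: ω = 2π·f = 2π·40.5 = 254.5 rad/s.
Step 2 — Component impedances:
  R: Z = R = 68.3 Ω
  L: Z = jωL = j·254.5·0.00353 = 0 + j0.8983 Ω
  C: Z = 1/(jωC) = -j/(ω·C) = 0 - j2.382e+04 Ω
Step 3 — Series combination: Z_total = R + L + C = 68.3 - j2.382e+04 Ω = 2.382e+04∠-89.8° Ω.
Step 4 — Power factor: PF = cos(φ) = Re(Z)/|Z| = 68.3/23816 = 0.002868.
Step 5 — Type: Im(Z) = -2.382e+04 ⇒ leading (phase φ = -89.8°).

PF = 0.002868 (leading, φ = -89.8°)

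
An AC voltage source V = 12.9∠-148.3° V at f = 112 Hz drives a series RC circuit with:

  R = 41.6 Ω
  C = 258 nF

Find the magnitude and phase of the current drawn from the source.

Step 1 — Angular frequency: ω = 2π·f = 2π·112 = 703.7 rad/s.
Step 2 — Component impedances:
  R: Z = R = 41.6 Ω
  C: Z = 1/(jωC) = -j/(ω·C) = 0 - j5508 Ω
Step 3 — Series combination: Z_total = R + C = 41.6 - j5508 Ω = 5508∠-89.6° Ω.
Step 4 — Source phasor: V = 12.9∠-148.3° V = -10.98 - j6.779 V.
Step 5 — Ohm's law: I = V / Z_total = (-10.98 - j6.779) / (41.6 - j5508) = 0.001216 - j0.002002 A.
Step 6 — Convert to polar: |I| = 0.002342 A, ∠I = -58.7°.

I = 0.002342∠-58.7° A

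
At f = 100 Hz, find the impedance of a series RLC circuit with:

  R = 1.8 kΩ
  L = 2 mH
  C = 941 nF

Step 1 — Angular frequency: ω = 2π·f = 2π·100 = 628.3 rad/s.
Step 2 — Component impedances:
  R: Z = R = 1800 Ω
  L: Z = jωL = j·628.3·0.002 = 0 + j1.257 Ω
  C: Z = 1/(jωC) = -j/(ω·C) = 0 - j1691 Ω
Step 3 — Series combination: Z_total = R + L + C = 1800 - j1690 Ω = 2469∠-43.2° Ω.

Z = 1800 - j1690 Ω = 2469∠-43.2° Ω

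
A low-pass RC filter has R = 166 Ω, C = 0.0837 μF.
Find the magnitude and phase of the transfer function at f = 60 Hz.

Step 1 — Angular frequency: ω = 2π·60 = 377 rad/s.
Step 2 — Transfer function: H(jω) = 1/(1 + jωRC).
Step 3 — Denominator: 1 + jωRC = 1 + j·377·166·8.37e-08 = 1 + j0.005238.
Step 4 — H = 1 - j0.005238.
Step 5 — Magnitude: |H| = 1 (-0.0 dB); phase: φ = -0.3°.

|H| = 1 (-0.0 dB), φ = -0.3°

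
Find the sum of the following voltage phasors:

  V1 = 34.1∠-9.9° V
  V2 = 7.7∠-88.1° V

Step 1 — Convert each phasor to rectangular form:
  V1 = 34.1·(cos(-9.9°) + j·sin(-9.9°)) = 33.59 - j5.863 V
  V2 = 7.7·(cos(-88.1°) + j·sin(-88.1°)) = 0.2553 - j7.696 V
Step 2 — Sum components: V_total = 33.85 - j13.56 V.
Step 3 — Convert to polar: |V_total| = 36.46 V, ∠V_total = -21.8°.

V_total = 36.46∠-21.8° V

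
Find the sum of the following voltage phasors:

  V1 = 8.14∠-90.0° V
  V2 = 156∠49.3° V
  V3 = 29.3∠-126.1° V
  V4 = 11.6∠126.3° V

Step 1 — Convert each phasor to rectangular form:
  V1 = 8.14·(cos(-90.0°) + j·sin(-90.0°)) = 0 - j8.14 V
  V2 = 156·(cos(49.3°) + j·sin(49.3°)) = 101.7 + j118.3 V
  V3 = 29.3·(cos(-126.1°) + j·sin(-126.1°)) = -17.26 - j23.67 V
  V4 = 11.6·(cos(126.3°) + j·sin(126.3°)) = -6.867 + j9.349 V
Step 2 — Sum components: V_total = 77.6 + j95.8 V.
Step 3 — Convert to polar: |V_total| = 123.3 V, ∠V_total = 51.0°.

V_total = 123.3∠51.0° V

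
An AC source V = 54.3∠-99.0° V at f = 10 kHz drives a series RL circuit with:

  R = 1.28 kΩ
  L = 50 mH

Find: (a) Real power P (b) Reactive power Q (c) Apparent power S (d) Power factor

Step 1 — Angular frequency: ω = 2π·f = 2π·1e+04 = 6.283e+04 rad/s.
Step 2 — Component impedances:
  R: Z = R = 1280 Ω
  L: Z = jωL = j·6.283e+04·0.05 = 0 + j3142 Ω
Step 3 — Series combination: Z_total = R + L = 1280 + j3142 Ω = 3392∠67.8° Ω.
Step 4 — Source phasor: V = 54.3∠-99.0° V = -8.494 - j53.63 V.
Step 5 — Current: I = V / Z = -0.01559 - j0.003646 A = 0.01601∠-166.8° A.
Step 6 — Complex power: S = V·I* = 0.328 + j0.8049 VA.
Step 7 — Real power: P = Re(S) = 0.328 W.
Step 8 — Reactive power: Q = Im(S) = 0.8049 VAR.
Step 9 — Apparent power: |S| = 0.8692 VA.
Step 10 — Power factor: PF = P/|S| = 0.3773 (lagging).

(a) P = 0.328 W  (b) Q = 0.8049 VAR  (c) S = 0.8692 VA  (d) PF = 0.3773 (lagging)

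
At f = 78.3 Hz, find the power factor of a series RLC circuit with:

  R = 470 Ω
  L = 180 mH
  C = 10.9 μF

Step 1 — Angular frequency: ω = 2π·f = 2π·78.3 = 492 rad/s.
Step 2 — Component impedances:
  R: Z = R = 470 Ω
  L: Z = jωL = j·492·0.18 = 0 + j88.56 Ω
  C: Z = 1/(jωC) = -j/(ω·C) = 0 - j186.5 Ω
Step 3 — Series combination: Z_total = R + L + C = 470 - j97.92 Ω = 480.1∠-11.8° Ω.
Step 4 — Power factor: PF = cos(φ) = Re(Z)/|Z| = 470/480.1 = 0.979.
Step 5 — Type: Im(Z) = -97.92 ⇒ leading (phase φ = -11.8°).

PF = 0.979 (leading, φ = -11.8°)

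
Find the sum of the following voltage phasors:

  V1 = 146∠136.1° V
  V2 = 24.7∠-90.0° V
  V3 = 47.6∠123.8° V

Step 1 — Convert each phasor to rectangular form:
  V1 = 146·(cos(136.1°) + j·sin(136.1°)) = -105.2 + j101.2 V
  V2 = 24.7·(cos(-90.0°) + j·sin(-90.0°)) = 0 - j24.7 V
  V3 = 47.6·(cos(123.8°) + j·sin(123.8°)) = -26.48 + j39.55 V
Step 2 — Sum components: V_total = -131.7 + j116.1 V.
Step 3 — Convert to polar: |V_total| = 175.5 V, ∠V_total = 138.6°.

V_total = 175.5∠138.6° V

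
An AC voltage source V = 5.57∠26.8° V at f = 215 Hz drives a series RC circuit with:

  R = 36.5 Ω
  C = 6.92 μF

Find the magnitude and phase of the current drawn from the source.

Step 1 — Angular frequency: ω = 2π·f = 2π·215 = 1351 rad/s.
Step 2 — Component impedances:
  R: Z = R = 36.5 Ω
  C: Z = 1/(jωC) = -j/(ω·C) = 0 - j107 Ω
Step 3 — Series combination: Z_total = R + C = 36.5 - j107 Ω = 113∠-71.2° Ω.
Step 4 — Source phasor: V = 5.57∠26.8° V = 4.972 + j2.511 V.
Step 5 — Ohm's law: I = V / Z_total = (4.972 + j2.511) / (36.5 - j107) = -0.006824 + j0.0488 A.
Step 6 — Convert to polar: |I| = 0.04928 A, ∠I = 98.0°.

I = 0.04928∠98.0° A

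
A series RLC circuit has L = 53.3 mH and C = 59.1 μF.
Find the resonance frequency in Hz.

Step 1 — Resonance condition Im(Z)=0 gives ω₀ = 1/√(LC).
Step 2 — ω₀ = 1/√(0.0533·5.91e-05) = 563.4 rad/s.
Step 3 — f₀ = ω₀/(2π) = 89.67 Hz.

f₀ = 89.67 Hz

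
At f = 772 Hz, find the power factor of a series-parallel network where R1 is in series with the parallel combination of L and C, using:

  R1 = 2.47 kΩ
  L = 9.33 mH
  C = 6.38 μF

Step 1 — Angular frequency: ω = 2π·f = 2π·772 = 4851 rad/s.
Step 2 — Component impedances:
  R1: Z = R = 2470 Ω
  L: Z = jωL = j·4851·0.00933 = 0 + j45.26 Ω
  C: Z = 1/(jωC) = -j/(ω·C) = 0 - j32.31 Ω
Step 3 — Parallel branch: L || C = 1/(1/L + 1/C) = 0 - j113 Ω.
Step 4 — Series with R1: Z_total = R1 + (L || C) = 2470 - j113 Ω = 2473∠-2.6° Ω.
Step 5 — Power factor: PF = cos(φ) = Re(Z)/|Z| = 2470/2472.58 = 0.999.
Step 6 — Type: Im(Z) = -113 ⇒ leading (phase φ = -2.6°).

PF = 0.999 (leading, φ = -2.6°)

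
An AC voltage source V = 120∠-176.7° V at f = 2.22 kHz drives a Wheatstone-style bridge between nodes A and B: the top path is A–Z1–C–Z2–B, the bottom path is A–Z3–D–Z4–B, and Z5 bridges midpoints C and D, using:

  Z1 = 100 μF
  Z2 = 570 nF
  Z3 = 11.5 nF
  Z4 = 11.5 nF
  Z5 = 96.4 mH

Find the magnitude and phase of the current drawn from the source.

Step 1 — Angular frequency: ω = 2π·f = 2π·2220 = 1.395e+04 rad/s.
Step 2 — Component impedances:
  Z1: Z = 1/(jωC) = -j/(ω·C) = 0 - j0.7169 Ω
  Z2: Z = 1/(jωC) = -j/(ω·C) = 0 - j125.8 Ω
  Z3: Z = 1/(jωC) = -j/(ω·C) = 0 - j6234 Ω
  Z4: Z = 1/(jωC) = -j/(ω·C) = 0 - j6234 Ω
  Z5: Z = jωL = j·1.395e+04·0.0964 = 0 + j1345 Ω
Step 3 — Bridge requires nodal analysis (the Z5 bridge couples midpoints C and D, so the two paths cannot be reduced to a simple series/parallel combination). Setting node B to ground and injecting 1 A at node A, the 3-node admittance system at A, C, D solves to V_A = Z_AB = 0 - j123.1 Ω = 123.1∠-90.0° Ω.
Step 4 — Source phasor: V = 120∠-176.7° V = -119.8 - j6.908 V.
Step 5 — Ohm's law: I = V / Z_total = (-119.8 - j6.908) / (0 - j123.1) = 0.05612 - j0.9732 A.
Step 6 — Convert to polar: |I| = 0.9748 A, ∠I = -86.7°.

I = 0.9748∠-86.7° A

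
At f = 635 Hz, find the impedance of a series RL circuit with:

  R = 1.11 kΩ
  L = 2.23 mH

Step 1 — Angular frequency: ω = 2π·f = 2π·635 = 3990 rad/s.
Step 2 — Component impedances:
  R: Z = R = 1110 Ω
  L: Z = jωL = j·3990·0.00223 = 0 + j8.897 Ω
Step 3 — Series combination: Z_total = R + L = 1110 + j8.897 Ω = 1110∠0.5° Ω.

Z = 1110 + j8.897 Ω = 1110∠0.5° Ω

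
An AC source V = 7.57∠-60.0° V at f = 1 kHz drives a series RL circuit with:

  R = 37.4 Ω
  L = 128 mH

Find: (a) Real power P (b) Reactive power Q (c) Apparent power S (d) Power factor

Step 1 — Angular frequency: ω = 2π·f = 2π·1000 = 6283 rad/s.
Step 2 — Component impedances:
  R: Z = R = 37.4 Ω
  L: Z = jωL = j·6283·0.128 = 0 + j804.2 Ω
Step 3 — Series combination: Z_total = R + L = 37.4 + j804.2 Ω = 805.1∠87.3° Ω.
Step 4 — Source phasor: V = 7.57∠-60.0° V = 3.785 - j6.556 V.
Step 5 — Current: I = V / Z = -0.007916 - j0.005074 A = 0.009402∠-147.3° A.
Step 6 — Complex power: S = V·I* = 0.003306 + j0.0711 VA.
Step 7 — Real power: P = Re(S) = 0.003306 W.
Step 8 — Reactive power: Q = Im(S) = 0.0711 VAR.
Step 9 — Apparent power: |S| = 0.07118 VA.
Step 10 — Power factor: PF = P/|S| = 0.04645 (lagging).

(a) P = 0.003306 W  (b) Q = 0.0711 VAR  (c) S = 0.07118 VA  (d) PF = 0.04645 (lagging)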